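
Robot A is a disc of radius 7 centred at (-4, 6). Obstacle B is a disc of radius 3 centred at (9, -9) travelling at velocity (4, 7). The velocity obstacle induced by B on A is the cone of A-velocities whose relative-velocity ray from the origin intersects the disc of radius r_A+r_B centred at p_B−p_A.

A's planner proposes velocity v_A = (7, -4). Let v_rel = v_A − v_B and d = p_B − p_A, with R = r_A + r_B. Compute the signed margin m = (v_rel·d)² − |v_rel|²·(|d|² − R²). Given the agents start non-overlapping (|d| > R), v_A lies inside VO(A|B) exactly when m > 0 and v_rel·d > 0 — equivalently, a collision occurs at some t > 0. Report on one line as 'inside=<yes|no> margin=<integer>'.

d = (13, -15),  |d|² = 394;  R = 7+3 = 10,  c = 394−10² = 294
v_rel = (3, -11),  |v_rel|² = 130;  v_rel·d = (3)·(13) + (-11)·(-15) = 204
130·t² − 408·t + 294 = 0  ⇒  m = 204² − 130·294 = 3396
m = 3396 > 0,  v_rel·d = 204 > 0  ⇒  inside

inside=yes margin=3396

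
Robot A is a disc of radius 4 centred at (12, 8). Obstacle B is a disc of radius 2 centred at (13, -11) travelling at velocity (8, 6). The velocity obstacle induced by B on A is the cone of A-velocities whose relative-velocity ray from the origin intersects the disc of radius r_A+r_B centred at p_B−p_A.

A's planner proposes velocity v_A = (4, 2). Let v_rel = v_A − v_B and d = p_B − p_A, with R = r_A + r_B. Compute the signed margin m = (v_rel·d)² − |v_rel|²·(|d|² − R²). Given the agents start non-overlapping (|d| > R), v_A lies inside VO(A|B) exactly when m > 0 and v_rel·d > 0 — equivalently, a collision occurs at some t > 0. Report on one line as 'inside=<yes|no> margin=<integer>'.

d = (1, -19),  |d|² = 362;  R = 4+2 = 6,  c = 362−6² = 326
v_rel = (-4, -4),  |v_rel|² = 32;  v_rel·d = (-4)·(1) + (-4)·(-19) = 72
32·t² − 144·t + 326 = 0  ⇒  m = 72² − 32·326 = -5248
m = -5248 < 0,  v_rel·d = 72 > 0  ⇒  outside

inside=no margin=-5248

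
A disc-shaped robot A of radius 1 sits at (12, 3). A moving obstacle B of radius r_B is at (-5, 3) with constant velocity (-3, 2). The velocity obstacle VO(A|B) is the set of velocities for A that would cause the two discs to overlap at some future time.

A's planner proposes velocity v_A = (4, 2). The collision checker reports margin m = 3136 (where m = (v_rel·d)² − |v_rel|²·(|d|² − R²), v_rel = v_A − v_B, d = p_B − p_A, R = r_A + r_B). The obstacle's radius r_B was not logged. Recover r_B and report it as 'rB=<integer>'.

m = 3136
d = (-17, 0);  v_rel = (7, 0),  |v_rel|² = 49
v_rel×d = (7)·(0) − (0)·(-17) = 0
since m = R²·49 − 0²:  R² = (0 + 3136) / 49 = 64
R = √64 = 8  ⇒  r_B = 8 − 1 = 7

rB=7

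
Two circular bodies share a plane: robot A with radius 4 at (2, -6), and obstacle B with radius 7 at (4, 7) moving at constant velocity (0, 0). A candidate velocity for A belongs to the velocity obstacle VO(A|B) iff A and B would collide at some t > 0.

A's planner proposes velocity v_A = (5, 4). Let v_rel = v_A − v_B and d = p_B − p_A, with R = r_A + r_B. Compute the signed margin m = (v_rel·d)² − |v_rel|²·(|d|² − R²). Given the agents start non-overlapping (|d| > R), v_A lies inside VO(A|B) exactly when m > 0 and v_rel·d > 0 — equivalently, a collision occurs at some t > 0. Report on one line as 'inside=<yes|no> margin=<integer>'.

d = (2, 13),  |d|² = 173;  R = 4+7 = 11,  c = 173−11² = 52
v_rel = (5, 4),  |v_rel|² = 41;  v_rel·d = (5)·(2) + (4)·(13) = 62
41·t² − 124·t + 52 = 0  ⇒  m = 62² − 41·52 = 1712
m = 1712 > 0,  v_rel·d = 62 > 0  ⇒  inside

inside=yes margin=1712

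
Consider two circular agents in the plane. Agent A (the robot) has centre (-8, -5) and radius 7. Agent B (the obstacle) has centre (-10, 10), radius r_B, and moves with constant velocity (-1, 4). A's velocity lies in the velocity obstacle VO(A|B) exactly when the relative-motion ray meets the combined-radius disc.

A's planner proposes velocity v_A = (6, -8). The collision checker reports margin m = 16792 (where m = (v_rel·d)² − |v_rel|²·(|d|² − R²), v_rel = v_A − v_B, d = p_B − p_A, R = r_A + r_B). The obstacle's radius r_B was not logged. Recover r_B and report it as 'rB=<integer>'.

m = 16792
d = (-2, 15);  v_rel = (7, -12),  |v_rel|² = 193
v_rel×d = (7)·(15) − (-12)·(-2) = 81
since m = R²·193 − 81²:  R² = (6561 + 16792) / 193 = 121
R = √121 = 11  ⇒  r_B = 11 − 7 = 4

rB=4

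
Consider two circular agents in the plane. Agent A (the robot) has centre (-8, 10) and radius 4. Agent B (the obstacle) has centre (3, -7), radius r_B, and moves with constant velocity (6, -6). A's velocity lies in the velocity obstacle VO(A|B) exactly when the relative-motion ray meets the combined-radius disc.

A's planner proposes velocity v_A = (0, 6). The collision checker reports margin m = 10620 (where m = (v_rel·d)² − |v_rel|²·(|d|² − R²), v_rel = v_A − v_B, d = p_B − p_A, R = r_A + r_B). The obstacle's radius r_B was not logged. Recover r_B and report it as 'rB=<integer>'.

m = 10620
d = (11, -17);  v_rel = (-6, 12),  |v_rel|² = 180
v_rel×d = (-6)·(-17) − (12)·(11) = -30
since m = R²·180 − (-30)²:  R² = (900 + 10620) / 180 = 64
R = √64 = 8  ⇒  r_B = 8 − 4 = 4

rB=4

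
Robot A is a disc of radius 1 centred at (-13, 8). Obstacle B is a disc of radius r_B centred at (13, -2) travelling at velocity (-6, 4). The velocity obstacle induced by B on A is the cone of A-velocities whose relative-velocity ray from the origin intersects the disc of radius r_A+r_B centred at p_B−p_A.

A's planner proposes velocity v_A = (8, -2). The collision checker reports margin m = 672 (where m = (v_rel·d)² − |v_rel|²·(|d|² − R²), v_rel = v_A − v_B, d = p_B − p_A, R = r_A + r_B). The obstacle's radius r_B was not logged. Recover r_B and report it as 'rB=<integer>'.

m = 672
d = (26, -10);  v_rel = (14, -6),  |v_rel|² = 232
v_rel×d = (14)·(-10) − (-6)·(26) = 16
since m = R²·232 − 16²:  R² = (256 + 672) / 232 = 4
R = √4 = 2  ⇒  r_B = 2 − 1 = 1

rB=1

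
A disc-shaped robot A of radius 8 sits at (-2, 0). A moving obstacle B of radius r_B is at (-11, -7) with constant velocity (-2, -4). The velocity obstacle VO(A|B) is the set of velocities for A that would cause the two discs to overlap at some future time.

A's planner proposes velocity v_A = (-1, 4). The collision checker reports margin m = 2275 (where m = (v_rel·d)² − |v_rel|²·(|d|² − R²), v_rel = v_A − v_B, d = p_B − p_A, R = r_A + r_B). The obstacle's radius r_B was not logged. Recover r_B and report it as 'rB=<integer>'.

m = 2275
d = (-9, -7);  v_rel = (1, 8),  |v_rel|² = 65
v_rel×d = (1)·(-7) − (8)·(-9) = 65
since m = R²·65 − 65²:  R² = (4225 + 2275) / 65 = 100
R = √100 = 10  ⇒  r_B = 10 − 8 = 2

rB=2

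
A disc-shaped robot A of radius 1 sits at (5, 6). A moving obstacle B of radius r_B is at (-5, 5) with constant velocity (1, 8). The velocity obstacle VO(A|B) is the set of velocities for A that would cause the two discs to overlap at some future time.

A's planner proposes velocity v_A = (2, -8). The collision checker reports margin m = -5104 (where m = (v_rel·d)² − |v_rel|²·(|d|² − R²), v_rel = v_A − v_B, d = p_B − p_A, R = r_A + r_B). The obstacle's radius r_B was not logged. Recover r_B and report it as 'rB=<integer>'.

m = -5104
d = (-10, -1);  v_rel = (1, -16),  |v_rel|² = 257
v_rel×d = (1)·(-1) − (-16)·(-10) = -161
since m = R²·257 − (-161)²:  R² = (25921 + -5104) / 257 = 81
R = √81 = 9  ⇒  r_B = 9 − 1 = 8

rB=8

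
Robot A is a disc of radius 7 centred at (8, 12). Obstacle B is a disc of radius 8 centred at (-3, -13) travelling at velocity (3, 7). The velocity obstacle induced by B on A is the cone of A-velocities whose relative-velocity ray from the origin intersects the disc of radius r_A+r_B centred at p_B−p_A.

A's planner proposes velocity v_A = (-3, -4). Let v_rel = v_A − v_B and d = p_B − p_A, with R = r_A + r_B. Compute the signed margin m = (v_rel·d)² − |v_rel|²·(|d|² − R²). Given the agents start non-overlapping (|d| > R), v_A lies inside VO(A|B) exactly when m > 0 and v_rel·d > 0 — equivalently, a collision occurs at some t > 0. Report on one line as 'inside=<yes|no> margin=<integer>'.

d = (-11, -25),  |d|² = 746;  R = 7+8 = 15,  c = 746−15² = 521
v_rel = (-6, -11),  |v_rel|² = 157;  v_rel·d = (-6)·(-11) + (-11)·(-25) = 341
157·t² − 682·t + 521 = 0  ⇒  m = 341² − 157·521 = 34484
m = 34484 > 0,  v_rel·d = 341 > 0  ⇒  inside

inside=yes margin=34484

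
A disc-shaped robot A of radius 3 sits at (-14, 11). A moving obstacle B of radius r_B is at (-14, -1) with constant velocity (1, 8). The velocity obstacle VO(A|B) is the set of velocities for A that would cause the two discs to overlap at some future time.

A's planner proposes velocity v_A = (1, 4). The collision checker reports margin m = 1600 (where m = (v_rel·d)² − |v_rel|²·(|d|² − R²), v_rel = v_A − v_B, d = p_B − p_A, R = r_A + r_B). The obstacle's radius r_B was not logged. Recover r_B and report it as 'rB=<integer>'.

m = 1600
d = (0, -12);  v_rel = (0, -4),  |v_rel|² = 16
v_rel×d = (0)·(-12) − (-4)·(0) = 0
since m = R²·16 − 0²:  R² = (0 + 1600) / 16 = 100
R = √100 = 10  ⇒  r_B = 10 − 3 = 7

rB=7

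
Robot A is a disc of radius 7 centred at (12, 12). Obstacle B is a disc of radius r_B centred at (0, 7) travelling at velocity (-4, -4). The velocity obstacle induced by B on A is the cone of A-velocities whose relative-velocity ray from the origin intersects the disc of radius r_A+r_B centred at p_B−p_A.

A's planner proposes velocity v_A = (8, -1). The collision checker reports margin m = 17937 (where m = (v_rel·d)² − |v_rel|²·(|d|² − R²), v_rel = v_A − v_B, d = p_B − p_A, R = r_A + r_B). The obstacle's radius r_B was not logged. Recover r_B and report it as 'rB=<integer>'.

m = 17937
d = (-12, -5);  v_rel = (12, 3),  |v_rel|² = 153
v_rel×d = (12)·(-5) − (3)·(-12) = -24
since m = R²·153 − (-24)²:  R² = (576 + 17937) / 153 = 121
R = √121 = 11  ⇒  r_B = 11 − 7 = 4

rB=4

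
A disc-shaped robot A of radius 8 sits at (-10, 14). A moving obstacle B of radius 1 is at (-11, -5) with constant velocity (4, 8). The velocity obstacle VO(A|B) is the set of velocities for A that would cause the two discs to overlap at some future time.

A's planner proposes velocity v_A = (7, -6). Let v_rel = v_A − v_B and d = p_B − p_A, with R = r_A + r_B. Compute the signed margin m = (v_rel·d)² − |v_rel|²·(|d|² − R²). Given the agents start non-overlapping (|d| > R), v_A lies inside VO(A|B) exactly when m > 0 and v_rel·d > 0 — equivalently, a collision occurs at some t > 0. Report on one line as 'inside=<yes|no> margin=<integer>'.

d = (-1, -19),  |d|² = 362;  R = 8+1 = 9,  c = 362−9² = 281
v_rel = (3, -14),  |v_rel|² = 205;  v_rel·d = (3)·(-1) + (-14)·(-19) = 263
205·t² − 526·t + 281 = 0  ⇒  m = 263² − 205·281 = 11564
m = 11564 > 0,  v_rel·d = 263 > 0  ⇒  inside

inside=yes margin=11564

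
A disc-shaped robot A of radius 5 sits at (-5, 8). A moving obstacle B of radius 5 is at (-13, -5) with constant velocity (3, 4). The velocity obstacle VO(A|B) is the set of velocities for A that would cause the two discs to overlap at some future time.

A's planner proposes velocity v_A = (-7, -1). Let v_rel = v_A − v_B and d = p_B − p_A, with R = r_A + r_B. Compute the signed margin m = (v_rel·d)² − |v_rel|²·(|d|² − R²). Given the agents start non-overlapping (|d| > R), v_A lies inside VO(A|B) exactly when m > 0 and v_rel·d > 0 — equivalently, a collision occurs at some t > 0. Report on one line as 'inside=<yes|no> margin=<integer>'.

d = (-8, -13),  |d|² = 233;  R = 5+5 = 10,  c = 233−10² = 133
v_rel = (-10, -5),  |v_rel|² = 125;  v_rel·d = (-10)·(-8) + (-5)·(-13) = 145
125·t² − 290·t + 133 = 0  ⇒  m = 145² − 125·133 = 4400
m = 4400 > 0,  v_rel·d = 145 > 0  ⇒  inside

inside=yes margin=4400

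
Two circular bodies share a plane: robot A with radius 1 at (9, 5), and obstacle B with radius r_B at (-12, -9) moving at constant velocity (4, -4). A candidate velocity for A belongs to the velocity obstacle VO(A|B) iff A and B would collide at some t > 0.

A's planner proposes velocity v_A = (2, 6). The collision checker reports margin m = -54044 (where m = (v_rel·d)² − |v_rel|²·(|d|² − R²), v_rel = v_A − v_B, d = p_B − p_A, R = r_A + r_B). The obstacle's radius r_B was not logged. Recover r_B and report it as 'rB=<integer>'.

m = -54044
d = (-21, -14);  v_rel = (-2, 10),  |v_rel|² = 104
v_rel×d = (-2)·(-14) − (10)·(-21) = 238
since m = R²·104 − 238²:  R² = (56644 + -54044) / 104 = 25
R = √25 = 5  ⇒  r_B = 5 − 1 = 4

rB=4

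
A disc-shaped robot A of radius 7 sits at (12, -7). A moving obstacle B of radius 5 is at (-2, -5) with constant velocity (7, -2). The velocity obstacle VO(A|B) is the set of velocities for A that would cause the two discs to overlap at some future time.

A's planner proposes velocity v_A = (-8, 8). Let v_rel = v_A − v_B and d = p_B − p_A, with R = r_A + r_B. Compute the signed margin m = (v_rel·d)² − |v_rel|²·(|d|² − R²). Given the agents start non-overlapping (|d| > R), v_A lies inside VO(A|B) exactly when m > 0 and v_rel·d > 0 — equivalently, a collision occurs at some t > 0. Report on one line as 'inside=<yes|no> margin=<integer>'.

d = (-14, 2),  |d|² = 200;  R = 7+5 = 12,  c = 200−12² = 56
v_rel = (-15, 10),  |v_rel|² = 325;  v_rel·d = (-15)·(-14) + (10)·(2) = 230
325·t² − 460·t + 56 = 0  ⇒  m = 230² − 325·56 = 34700
m = 34700 > 0,  v_rel·d = 230 > 0  ⇒  inside

inside=yes margin=34700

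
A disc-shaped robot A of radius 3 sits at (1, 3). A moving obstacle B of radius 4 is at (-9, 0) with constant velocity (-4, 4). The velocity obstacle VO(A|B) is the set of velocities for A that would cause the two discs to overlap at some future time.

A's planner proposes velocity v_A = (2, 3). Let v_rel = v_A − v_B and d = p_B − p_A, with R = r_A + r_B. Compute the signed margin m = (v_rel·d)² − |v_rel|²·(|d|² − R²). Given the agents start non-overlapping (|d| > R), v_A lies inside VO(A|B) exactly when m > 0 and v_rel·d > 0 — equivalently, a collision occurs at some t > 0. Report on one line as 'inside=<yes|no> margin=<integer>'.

d = (-10, -3),  |d|² = 109;  R = 3+4 = 7,  c = 109−7² = 60
v_rel = (6, -1),  |v_rel|² = 37;  v_rel·d = (6)·(-10) + (-1)·(-3) = -57
37·t² + 114·t + 60 = 0  ⇒  m = (-57)² − 37·60 = 1029
m = 1029 > 0,  v_rel·d = -57 < 0  ⇒  outside

inside=no margin=1029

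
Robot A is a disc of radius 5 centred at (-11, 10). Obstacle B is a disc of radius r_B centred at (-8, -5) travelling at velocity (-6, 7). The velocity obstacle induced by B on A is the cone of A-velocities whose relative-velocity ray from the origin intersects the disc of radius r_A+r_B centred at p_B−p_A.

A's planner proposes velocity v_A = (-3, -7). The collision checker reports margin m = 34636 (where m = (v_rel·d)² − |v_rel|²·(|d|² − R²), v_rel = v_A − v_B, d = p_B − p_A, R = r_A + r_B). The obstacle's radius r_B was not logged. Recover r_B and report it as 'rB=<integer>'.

m = 34636
d = (3, -15);  v_rel = (3, -14),  |v_rel|² = 205
v_rel×d = (3)·(-15) − (-14)·(3) = -3
since m = R²·205 − (-3)²:  R² = (9 + 34636) / 205 = 169
R = √169 = 13  ⇒  r_B = 13 − 5 = 8

rB=8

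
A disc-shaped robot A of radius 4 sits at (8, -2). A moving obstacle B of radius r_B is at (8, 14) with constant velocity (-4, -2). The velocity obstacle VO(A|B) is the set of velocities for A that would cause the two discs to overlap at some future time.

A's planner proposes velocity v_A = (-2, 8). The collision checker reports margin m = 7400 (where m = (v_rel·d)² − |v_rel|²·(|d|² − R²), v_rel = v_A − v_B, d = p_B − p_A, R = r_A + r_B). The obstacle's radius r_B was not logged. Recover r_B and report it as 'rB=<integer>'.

m = 7400
d = (0, 16);  v_rel = (2, 10),  |v_rel|² = 104
v_rel×d = (2)·(16) − (10)·(0) = 32
since m = R²·104 − 32²:  R² = (1024 + 7400) / 104 = 81
R = √81 = 9  ⇒  r_B = 9 − 4 = 5

rB=5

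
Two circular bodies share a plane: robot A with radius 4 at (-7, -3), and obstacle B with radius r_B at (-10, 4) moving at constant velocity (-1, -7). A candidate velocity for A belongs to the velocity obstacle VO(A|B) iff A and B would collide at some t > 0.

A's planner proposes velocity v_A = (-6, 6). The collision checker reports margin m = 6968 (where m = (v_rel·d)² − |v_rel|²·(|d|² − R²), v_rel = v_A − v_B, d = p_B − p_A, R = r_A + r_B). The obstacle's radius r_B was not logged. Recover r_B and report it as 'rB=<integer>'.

m = 6968
d = (-3, 7);  v_rel = (-5, 13),  |v_rel|² = 194
v_rel×d = (-5)·(7) − (13)·(-3) = 4
since m = R²·194 − 4²:  R² = (16 + 6968) / 194 = 36
R = √36 = 6  ⇒  r_B = 6 − 4 = 2

rB=2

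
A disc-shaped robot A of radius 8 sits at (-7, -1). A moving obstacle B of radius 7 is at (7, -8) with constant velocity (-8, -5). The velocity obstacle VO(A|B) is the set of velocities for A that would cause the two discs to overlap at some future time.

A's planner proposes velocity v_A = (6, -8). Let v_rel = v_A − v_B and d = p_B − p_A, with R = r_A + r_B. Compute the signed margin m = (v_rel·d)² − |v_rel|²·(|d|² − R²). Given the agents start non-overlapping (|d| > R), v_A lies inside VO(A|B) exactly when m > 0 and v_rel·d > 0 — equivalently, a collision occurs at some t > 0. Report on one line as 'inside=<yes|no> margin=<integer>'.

d = (14, -7),  |d|² = 245;  R = 8+7 = 15,  c = 245−15² = 20
v_rel = (14, -3),  |v_rel|² = 205;  v_rel·d = (14)·(14) + (-3)·(-7) = 217
205·t² − 434·t + 20 = 0  ⇒  m = 217² − 205·20 = 42989
m = 42989 > 0,  v_rel·d = 217 > 0  ⇒  inside

inside=yes margin=42989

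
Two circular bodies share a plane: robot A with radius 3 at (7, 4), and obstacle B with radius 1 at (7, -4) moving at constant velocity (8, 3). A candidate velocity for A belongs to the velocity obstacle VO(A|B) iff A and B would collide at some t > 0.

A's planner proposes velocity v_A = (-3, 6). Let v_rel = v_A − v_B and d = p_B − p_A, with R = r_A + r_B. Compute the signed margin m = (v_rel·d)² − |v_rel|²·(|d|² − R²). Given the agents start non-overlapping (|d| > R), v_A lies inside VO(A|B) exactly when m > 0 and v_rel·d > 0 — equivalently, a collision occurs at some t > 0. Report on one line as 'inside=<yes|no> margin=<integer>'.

d = (0, -8),  |d|² = 64;  R = 3+1 = 4,  c = 64−4² = 48
v_rel = (-11, 3),  |v_rel|² = 130;  v_rel·d = (-11)·(0) + (3)·(-8) = -24
130·t² + 48·t + 48 = 0  ⇒  m = (-24)² − 130·48 = -5664
m = -5664 < 0,  v_rel·d = -24 < 0  ⇒  outside

inside=no margin=-5664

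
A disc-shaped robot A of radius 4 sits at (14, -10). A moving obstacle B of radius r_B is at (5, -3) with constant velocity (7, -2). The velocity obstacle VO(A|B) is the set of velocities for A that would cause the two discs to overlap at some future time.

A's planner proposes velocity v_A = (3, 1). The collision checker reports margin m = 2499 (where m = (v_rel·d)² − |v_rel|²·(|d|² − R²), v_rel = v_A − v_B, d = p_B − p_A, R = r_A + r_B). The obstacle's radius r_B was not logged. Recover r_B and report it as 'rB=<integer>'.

m = 2499
d = (-9, 7);  v_rel = (-4, 3),  |v_rel|² = 25
v_rel×d = (-4)·(7) − (3)·(-9) = -1
since m = R²·25 − (-1)²:  R² = (1 + 2499) / 25 = 100
R = √100 = 10  ⇒  r_B = 10 − 4 = 6

rB=6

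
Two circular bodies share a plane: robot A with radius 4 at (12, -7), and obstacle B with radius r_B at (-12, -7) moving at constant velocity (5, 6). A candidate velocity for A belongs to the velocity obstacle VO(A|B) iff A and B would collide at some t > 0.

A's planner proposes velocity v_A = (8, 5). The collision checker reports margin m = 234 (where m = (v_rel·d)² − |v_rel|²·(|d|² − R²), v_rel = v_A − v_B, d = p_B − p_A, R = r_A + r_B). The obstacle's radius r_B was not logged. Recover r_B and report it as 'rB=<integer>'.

m = 234
d = (-24, 0);  v_rel = (3, -1),  |v_rel|² = 10
v_rel×d = (3)·(0) − (-1)·(-24) = -24
since m = R²·10 − (-24)²:  R² = (576 + 234) / 10 = 81
R = √81 = 9  ⇒  r_B = 9 − 4 = 5

rB=5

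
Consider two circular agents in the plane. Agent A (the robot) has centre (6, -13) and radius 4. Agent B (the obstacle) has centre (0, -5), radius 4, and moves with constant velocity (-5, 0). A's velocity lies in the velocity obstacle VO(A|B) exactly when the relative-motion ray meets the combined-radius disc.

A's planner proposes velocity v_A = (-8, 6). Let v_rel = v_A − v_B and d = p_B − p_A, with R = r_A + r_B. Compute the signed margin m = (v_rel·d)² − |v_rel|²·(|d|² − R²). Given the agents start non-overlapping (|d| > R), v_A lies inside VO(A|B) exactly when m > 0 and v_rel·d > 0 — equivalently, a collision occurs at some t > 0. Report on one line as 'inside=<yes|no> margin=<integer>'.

d = (-6, 8),  |d|² = 100;  R = 4+4 = 8,  c = 100−8² = 36
v_rel = (-3, 6),  |v_rel|² = 45;  v_rel·d = (-3)·(-6) + (6)·(8) = 66
45·t² − 132·t + 36 = 0  ⇒  m = 66² − 45·36 = 2736
m = 2736 > 0,  v_rel·d = 66 > 0  ⇒  inside

inside=yes margin=2736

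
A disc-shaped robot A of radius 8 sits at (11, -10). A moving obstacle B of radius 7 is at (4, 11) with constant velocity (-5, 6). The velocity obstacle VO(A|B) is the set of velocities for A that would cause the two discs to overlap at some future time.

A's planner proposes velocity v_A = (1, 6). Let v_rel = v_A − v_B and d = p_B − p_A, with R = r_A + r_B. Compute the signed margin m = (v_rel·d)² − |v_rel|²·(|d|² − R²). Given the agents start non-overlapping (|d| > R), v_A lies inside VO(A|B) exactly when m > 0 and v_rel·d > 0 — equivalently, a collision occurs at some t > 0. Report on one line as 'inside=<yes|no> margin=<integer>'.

d = (-7, 21),  |d|² = 490;  R = 8+7 = 15,  c = 490−15² = 265
v_rel = (6, 0),  |v_rel|² = 36;  v_rel·d = (6)·(-7) + (0)·(21) = -42
36·t² + 84·t + 265 = 0  ⇒  m = (-42)² − 36·265 = -7776
m = -7776 < 0,  v_rel·d = -42 < 0  ⇒  outside

inside=no margin=-7776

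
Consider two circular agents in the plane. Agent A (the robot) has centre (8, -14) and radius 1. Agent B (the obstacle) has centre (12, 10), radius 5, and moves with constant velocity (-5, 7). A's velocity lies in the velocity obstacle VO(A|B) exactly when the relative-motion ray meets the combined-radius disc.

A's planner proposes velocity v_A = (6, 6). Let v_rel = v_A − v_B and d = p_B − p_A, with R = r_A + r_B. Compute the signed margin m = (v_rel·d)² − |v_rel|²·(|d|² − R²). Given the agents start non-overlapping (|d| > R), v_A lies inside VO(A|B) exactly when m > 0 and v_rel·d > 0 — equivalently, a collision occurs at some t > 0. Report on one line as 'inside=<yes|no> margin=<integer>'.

d = (4, 24),  |d|² = 592;  R = 1+5 = 6,  c = 592−6² = 556
v_rel = (11, -1),  |v_rel|² = 122;  v_rel·d = (11)·(4) + (-1)·(24) = 20
122·t² − 40·t + 556 = 0  ⇒  m = 20² − 122·556 = -67432
m = -67432 < 0,  v_rel·d = 20 > 0  ⇒  outside

inside=no margin=-67432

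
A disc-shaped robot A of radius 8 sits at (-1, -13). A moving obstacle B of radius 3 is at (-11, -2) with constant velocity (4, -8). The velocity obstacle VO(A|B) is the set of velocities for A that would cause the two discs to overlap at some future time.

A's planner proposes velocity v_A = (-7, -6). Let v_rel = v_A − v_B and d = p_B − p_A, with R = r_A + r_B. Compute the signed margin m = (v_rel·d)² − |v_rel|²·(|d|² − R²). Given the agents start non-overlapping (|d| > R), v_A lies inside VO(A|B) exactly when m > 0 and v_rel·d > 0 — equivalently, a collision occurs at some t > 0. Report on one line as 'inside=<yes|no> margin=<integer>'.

d = (-10, 11),  |d|² = 221;  R = 8+3 = 11,  c = 221−11² = 100
v_rel = (-11, 2),  |v_rel|² = 125;  v_rel·d = (-11)·(-10) + (2)·(11) = 132
125·t² − 264·t + 100 = 0  ⇒  m = 132² − 125·100 = 4924
m = 4924 > 0,  v_rel·d = 132 > 0  ⇒  inside

inside=yes margin=4924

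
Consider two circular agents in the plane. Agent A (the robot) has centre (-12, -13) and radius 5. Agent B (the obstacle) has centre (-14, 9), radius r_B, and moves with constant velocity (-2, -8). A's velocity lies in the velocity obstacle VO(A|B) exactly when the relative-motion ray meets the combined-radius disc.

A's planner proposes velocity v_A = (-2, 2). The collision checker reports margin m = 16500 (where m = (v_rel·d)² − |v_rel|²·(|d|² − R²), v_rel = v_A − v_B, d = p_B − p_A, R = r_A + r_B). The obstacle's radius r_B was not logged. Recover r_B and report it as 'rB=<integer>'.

m = 16500
d = (-2, 22);  v_rel = (0, 10),  |v_rel|² = 100
v_rel×d = (0)·(22) − (10)·(-2) = 20
since m = R²·100 − 20²:  R² = (400 + 16500) / 100 = 169
R = √169 = 13  ⇒  r_B = 13 − 5 = 8

rB=8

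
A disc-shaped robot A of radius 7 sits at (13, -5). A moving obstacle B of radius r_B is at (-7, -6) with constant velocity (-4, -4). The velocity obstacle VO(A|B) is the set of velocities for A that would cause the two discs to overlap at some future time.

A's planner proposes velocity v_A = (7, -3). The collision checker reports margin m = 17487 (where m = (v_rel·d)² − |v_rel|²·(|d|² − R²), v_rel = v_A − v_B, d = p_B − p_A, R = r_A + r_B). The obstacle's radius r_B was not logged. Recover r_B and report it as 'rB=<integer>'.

m = 17487
d = (-20, -1);  v_rel = (11, 1),  |v_rel|² = 122
v_rel×d = (11)·(-1) − (1)·(-20) = 9
since m = R²·122 − 9²:  R² = (81 + 17487) / 122 = 144
R = √144 = 12  ⇒  r_B = 12 − 7 = 5

rB=5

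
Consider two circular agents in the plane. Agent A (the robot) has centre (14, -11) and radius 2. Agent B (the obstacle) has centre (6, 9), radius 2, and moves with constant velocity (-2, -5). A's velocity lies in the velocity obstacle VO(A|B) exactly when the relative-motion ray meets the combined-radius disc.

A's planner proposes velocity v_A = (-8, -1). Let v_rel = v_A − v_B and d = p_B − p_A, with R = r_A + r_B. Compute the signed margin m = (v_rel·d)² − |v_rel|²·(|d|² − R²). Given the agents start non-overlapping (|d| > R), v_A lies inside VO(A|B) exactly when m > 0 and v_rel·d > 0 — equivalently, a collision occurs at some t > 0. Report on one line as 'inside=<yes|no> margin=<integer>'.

d = (-8, 20),  |d|² = 464;  R = 2+2 = 4,  c = 464−4² = 448
v_rel = (-6, 4),  |v_rel|² = 52;  v_rel·d = (-6)·(-8) + (4)·(20) = 128
52·t² − 256·t + 448 = 0  ⇒  m = 128² − 52·448 = -6912
m = -6912 < 0,  v_rel·d = 128 > 0  ⇒  outside

inside=no margin=-6912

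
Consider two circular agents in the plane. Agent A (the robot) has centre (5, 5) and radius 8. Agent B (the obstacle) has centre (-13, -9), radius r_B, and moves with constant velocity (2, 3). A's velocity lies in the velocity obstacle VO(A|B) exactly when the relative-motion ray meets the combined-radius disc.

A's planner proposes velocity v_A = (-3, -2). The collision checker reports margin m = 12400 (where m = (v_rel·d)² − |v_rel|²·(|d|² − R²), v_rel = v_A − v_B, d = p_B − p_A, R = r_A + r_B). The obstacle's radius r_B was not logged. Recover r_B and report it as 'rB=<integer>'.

m = 12400
d = (-18, -14);  v_rel = (-5, -5),  |v_rel|² = 50
v_rel×d = (-5)·(-14) − (-5)·(-18) = -20
since m = R²·50 − (-20)²:  R² = (400 + 12400) / 50 = 256
R = √256 = 16  ⇒  r_B = 16 − 8 = 8

rB=8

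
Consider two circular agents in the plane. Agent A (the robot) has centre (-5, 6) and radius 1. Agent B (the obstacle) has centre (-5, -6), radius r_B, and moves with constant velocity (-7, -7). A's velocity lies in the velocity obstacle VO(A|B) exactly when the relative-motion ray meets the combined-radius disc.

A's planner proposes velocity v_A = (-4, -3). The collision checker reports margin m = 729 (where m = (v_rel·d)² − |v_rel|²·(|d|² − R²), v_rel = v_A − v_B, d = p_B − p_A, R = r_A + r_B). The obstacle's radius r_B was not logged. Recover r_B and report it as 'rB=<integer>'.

m = 729
d = (0, -12);  v_rel = (3, 4),  |v_rel|² = 25
v_rel×d = (3)·(-12) − (4)·(0) = -36
since m = R²·25 − (-36)²:  R² = (1296 + 729) / 25 = 81
R = √81 = 9  ⇒  r_B = 9 − 1 = 8

rB=8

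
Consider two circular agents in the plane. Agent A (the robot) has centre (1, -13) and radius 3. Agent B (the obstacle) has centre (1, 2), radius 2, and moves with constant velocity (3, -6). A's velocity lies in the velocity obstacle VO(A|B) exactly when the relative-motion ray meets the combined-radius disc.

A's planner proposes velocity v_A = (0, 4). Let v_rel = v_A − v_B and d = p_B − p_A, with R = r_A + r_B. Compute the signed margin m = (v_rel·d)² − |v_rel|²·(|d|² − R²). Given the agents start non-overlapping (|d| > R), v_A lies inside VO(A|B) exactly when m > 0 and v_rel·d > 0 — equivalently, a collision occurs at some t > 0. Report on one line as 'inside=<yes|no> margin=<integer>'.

d = (0, 15),  |d|² = 225;  R = 3+2 = 5,  c = 225−5² = 200
v_rel = (-3, 10),  |v_rel|² = 109;  v_rel·d = (-3)·(0) + (10)·(15) = 150
109·t² − 300·t + 200 = 0  ⇒  m = 150² − 109·200 = 700
m = 700 > 0,  v_rel·d = 150 > 0  ⇒  inside

inside=yes margin=700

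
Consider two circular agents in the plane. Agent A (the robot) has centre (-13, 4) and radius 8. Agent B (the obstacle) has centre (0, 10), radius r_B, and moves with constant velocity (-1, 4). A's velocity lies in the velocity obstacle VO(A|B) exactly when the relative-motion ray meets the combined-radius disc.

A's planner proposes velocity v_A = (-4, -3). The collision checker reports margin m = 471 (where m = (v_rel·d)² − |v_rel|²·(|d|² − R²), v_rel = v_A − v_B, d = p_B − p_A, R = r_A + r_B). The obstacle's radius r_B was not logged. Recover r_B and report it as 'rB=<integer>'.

m = 471
d = (13, 6);  v_rel = (-3, -7),  |v_rel|² = 58
v_rel×d = (-3)·(6) − (-7)·(13) = 73
since m = R²·58 − 73²:  R² = (5329 + 471) / 58 = 100
R = √100 = 10  ⇒  r_B = 10 − 8 = 2

rB=2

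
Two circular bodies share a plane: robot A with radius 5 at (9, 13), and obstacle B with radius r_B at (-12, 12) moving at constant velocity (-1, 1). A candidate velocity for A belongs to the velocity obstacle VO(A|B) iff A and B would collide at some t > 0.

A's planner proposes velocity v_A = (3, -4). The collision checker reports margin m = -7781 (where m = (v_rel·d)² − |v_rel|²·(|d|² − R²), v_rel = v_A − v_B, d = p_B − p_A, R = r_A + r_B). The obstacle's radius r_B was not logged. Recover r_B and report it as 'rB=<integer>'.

m = -7781
d = (-21, -1);  v_rel = (4, -5),  |v_rel|² = 41
v_rel×d = (4)·(-1) − (-5)·(-21) = -109
since m = R²·41 − (-109)²:  R² = (11881 + -7781) / 41 = 100
R = √100 = 10  ⇒  r_B = 10 − 5 = 5

rB=5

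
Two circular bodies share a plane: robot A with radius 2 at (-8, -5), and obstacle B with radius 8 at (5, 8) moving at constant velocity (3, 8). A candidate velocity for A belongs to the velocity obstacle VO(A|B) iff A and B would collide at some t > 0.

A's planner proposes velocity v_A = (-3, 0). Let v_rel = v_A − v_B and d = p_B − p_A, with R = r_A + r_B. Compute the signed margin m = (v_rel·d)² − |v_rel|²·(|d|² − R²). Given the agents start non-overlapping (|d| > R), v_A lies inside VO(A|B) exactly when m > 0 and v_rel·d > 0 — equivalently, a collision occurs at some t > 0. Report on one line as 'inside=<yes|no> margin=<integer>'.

d = (13, 13),  |d|² = 338;  R = 2+8 = 10,  c = 338−10² = 238
v_rel = (-6, -8),  |v_rel|² = 100;  v_rel·d = (-6)·(13) + (-8)·(13) = -182
100·t² + 364·t + 238 = 0  ⇒  m = (-182)² − 100·238 = 9324
m = 9324 > 0,  v_rel·d = -182 < 0  ⇒  outside

inside=no margin=9324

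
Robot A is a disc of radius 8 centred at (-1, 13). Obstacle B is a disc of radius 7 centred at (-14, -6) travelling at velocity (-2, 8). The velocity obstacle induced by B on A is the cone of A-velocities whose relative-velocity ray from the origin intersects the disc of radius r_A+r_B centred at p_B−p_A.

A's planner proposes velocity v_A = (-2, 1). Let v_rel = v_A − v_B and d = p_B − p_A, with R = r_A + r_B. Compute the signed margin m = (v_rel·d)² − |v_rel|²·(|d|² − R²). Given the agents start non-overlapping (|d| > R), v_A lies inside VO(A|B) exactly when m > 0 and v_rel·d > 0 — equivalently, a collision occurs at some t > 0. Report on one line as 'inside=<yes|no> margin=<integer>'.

d = (-13, -19),  |d|² = 530;  R = 8+7 = 15,  c = 530−15² = 305
v_rel = (0, -7),  |v_rel|² = 49;  v_rel·d = (0)·(-13) + (-7)·(-19) = 133
49·t² − 266·t + 305 = 0  ⇒  m = 133² − 49·305 = 2744
m = 2744 > 0,  v_rel·d = 133 > 0  ⇒  inside

inside=yes margin=2744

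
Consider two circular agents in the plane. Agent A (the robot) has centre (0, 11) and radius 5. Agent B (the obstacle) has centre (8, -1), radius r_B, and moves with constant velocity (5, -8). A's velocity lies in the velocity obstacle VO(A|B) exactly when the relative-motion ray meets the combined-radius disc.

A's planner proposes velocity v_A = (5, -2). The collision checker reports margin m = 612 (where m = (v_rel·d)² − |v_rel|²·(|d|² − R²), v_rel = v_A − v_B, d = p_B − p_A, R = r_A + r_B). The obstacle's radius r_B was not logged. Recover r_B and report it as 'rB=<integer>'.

m = 612
d = (8, -12);  v_rel = (0, 6),  |v_rel|² = 36
v_rel×d = (0)·(-12) − (6)·(8) = -48
since m = R²·36 − (-48)²:  R² = (2304 + 612) / 36 = 81
R = √81 = 9  ⇒  r_B = 9 − 5 = 4

rB=4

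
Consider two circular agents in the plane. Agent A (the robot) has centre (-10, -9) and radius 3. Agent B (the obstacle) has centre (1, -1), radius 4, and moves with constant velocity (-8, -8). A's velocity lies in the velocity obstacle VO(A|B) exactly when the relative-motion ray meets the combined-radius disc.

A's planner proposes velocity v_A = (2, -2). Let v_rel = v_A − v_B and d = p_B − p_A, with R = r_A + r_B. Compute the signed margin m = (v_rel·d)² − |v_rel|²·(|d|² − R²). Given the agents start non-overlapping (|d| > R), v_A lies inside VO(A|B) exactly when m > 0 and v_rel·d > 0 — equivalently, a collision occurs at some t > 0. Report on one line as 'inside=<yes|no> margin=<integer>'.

d = (11, 8),  |d|² = 185;  R = 3+4 = 7,  c = 185−7² = 136
v_rel = (10, 6),  |v_rel|² = 136;  v_rel·d = (10)·(11) + (6)·(8) = 158
136·t² − 316·t + 136 = 0  ⇒  m = 158² − 136·136 = 6468
m = 6468 > 0,  v_rel·d = 158 > 0  ⇒  inside

inside=yes margin=6468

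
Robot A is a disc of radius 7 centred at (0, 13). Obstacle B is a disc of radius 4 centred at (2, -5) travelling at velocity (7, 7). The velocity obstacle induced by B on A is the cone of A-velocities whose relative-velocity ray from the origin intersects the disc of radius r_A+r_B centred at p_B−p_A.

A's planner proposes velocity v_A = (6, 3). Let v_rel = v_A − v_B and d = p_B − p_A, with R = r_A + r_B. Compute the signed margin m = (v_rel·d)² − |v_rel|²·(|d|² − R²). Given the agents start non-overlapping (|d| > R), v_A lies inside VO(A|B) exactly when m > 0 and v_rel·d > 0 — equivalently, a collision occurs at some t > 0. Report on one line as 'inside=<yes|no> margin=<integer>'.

d = (2, -18),  |d|² = 328;  R = 7+4 = 11,  c = 328−11² = 207
v_rel = (-1, -4),  |v_rel|² = 17;  v_rel·d = (-1)·(2) + (-4)·(-18) = 70
17·t² − 140·t + 207 = 0  ⇒  m = 70² − 17·207 = 1381
m = 1381 > 0,  v_rel·d = 70 > 0  ⇒  inside

inside=yes margin=1381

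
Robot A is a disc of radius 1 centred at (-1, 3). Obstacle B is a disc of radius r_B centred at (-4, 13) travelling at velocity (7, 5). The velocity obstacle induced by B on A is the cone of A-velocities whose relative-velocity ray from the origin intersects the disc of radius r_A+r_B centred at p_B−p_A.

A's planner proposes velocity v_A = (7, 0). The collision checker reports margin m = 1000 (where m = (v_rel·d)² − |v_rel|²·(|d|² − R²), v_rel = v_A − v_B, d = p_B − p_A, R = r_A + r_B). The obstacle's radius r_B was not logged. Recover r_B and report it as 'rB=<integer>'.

m = 1000
d = (-3, 10);  v_rel = (0, -5),  |v_rel|² = 25
v_rel×d = (0)·(10) − (-5)·(-3) = -15
since m = R²·25 − (-15)²:  R² = (225 + 1000) / 25 = 49
R = √49 = 7  ⇒  r_B = 7 − 1 = 6

rB=6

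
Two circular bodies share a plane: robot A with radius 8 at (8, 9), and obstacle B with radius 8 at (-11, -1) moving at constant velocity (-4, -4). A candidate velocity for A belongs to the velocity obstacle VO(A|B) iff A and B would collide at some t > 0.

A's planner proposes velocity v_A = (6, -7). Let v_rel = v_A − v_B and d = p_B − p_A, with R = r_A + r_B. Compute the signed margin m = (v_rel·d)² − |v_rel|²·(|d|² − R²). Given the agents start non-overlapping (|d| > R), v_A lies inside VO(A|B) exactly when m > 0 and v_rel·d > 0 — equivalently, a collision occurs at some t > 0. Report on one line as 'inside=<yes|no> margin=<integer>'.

d = (-19, -10),  |d|² = 461;  R = 8+8 = 16,  c = 461−16² = 205
v_rel = (10, -3),  |v_rel|² = 109;  v_rel·d = (10)·(-19) + (-3)·(-10) = -160
109·t² + 320·t + 205 = 0  ⇒  m = (-160)² − 109·205 = 3255
m = 3255 > 0,  v_rel·d = -160 < 0  ⇒  outside

inside=no margin=3255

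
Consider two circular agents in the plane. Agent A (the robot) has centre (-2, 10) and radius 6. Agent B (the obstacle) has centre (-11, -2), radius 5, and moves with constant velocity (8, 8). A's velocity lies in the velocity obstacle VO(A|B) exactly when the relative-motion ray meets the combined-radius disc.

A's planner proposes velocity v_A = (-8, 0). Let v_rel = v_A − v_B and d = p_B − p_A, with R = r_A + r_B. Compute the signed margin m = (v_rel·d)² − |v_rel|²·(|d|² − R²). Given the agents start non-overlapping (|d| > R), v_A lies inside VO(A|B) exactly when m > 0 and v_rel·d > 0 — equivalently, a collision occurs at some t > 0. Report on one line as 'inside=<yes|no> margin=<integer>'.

d = (-9, -12),  |d|² = 225;  R = 6+5 = 11,  c = 225−11² = 104
v_rel = (-16, -8),  |v_rel|² = 320;  v_rel·d = (-16)·(-9) + (-8)·(-12) = 240
320·t² − 480·t + 104 = 0  ⇒  m = 240² − 320·104 = 24320
m = 24320 > 0,  v_rel·d = 240 > 0  ⇒  inside

inside=yes margin=24320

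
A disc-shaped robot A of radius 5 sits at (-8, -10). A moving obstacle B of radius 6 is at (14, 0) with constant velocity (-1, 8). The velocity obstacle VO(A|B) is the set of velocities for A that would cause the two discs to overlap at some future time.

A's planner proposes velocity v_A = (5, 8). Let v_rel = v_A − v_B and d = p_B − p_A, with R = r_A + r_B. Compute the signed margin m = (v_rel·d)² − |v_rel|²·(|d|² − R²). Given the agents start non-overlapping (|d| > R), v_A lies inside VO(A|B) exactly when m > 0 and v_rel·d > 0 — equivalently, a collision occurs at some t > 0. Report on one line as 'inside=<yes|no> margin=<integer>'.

d = (22, 10),  |d|² = 584;  R = 5+6 = 11,  c = 584−11² = 463
v_rel = (6, 0),  |v_rel|² = 36;  v_rel·d = (6)·(22) + (0)·(10) = 132
36·t² − 264·t + 463 = 0  ⇒  m = 132² − 36·463 = 756
m = 756 > 0,  v_rel·d = 132 > 0  ⇒  inside

inside=yes margin=756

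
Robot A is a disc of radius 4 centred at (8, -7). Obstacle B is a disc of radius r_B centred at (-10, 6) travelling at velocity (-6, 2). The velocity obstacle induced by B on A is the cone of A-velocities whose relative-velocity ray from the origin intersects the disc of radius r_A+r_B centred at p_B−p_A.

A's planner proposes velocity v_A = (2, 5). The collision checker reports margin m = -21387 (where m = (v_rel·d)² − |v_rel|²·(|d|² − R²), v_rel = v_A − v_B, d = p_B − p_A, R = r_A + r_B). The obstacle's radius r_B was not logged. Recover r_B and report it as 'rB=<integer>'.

m = -21387
d = (-18, 13);  v_rel = (8, 3),  |v_rel|² = 73
v_rel×d = (8)·(13) − (3)·(-18) = 158
since m = R²·73 − 158²:  R² = (24964 + -21387) / 73 = 49
R = √49 = 7  ⇒  r_B = 7 − 4 = 3

rB=3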